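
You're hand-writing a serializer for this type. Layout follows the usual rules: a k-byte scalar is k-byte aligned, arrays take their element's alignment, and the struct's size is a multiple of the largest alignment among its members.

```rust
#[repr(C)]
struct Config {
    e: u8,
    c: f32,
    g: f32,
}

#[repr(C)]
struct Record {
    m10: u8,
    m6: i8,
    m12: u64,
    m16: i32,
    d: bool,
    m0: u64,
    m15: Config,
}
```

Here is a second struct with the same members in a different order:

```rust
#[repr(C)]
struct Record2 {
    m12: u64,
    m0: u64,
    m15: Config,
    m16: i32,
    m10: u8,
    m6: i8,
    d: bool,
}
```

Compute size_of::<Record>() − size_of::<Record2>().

Config: e at 0 (size 1, align 1) → ends 1; pad 3 to align 4 for c; c at 4 (size 4, align 4) → ends 8; g at 8 (size 4, align 4) → ends 12; total 12 bytes, alignment 4
m10 at 0 (size 1, align 1) → ends 1
m6 at 1 (size 1, align 1) → ends 2
pad 6 to align 8 for m12
m12 at 8 (size 8, align 8) → ends 16
m16 at 16 (size 4, align 4) → ends 20
d at 20 (size 1, align 1) → ends 21
pad 3 to align 8 for m0
m0 at 24 (size 8, align 8) → ends 32
m15 at 32 (size 12, align 4) → ends 44
tail pad 4 to reach multiple of 8
total 48 bytes, alignment 8
— Record2 —
m12 at 0 (size 8, align 8) → ends 8
m0 at 8 (size 8, align 8) → ends 16
m15 at 16 (size 12, align 4) → ends 28
m16 at 28 (size 4, align 4) → ends 32
m10 at 32 (size 1, align 1) → ends 33
m6 at 33 (size 1, align 1) → ends 34
d at 34 (size 1, align 1) → ends 35
tail pad 5 to reach multiple of 8
total 40 bytes, alignment 8
48 − 40 = 8

8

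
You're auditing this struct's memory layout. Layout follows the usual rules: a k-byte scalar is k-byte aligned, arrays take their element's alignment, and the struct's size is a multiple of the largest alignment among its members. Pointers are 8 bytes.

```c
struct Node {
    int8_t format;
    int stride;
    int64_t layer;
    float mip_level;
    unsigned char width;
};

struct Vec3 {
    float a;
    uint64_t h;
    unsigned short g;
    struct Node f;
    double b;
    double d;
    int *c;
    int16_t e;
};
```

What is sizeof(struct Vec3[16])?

Node: format at 0 (size 1, align 1) → ends 1; pad 3 to align 4 for stride; stride at 4 (size 4, align 4) → ends 8; layer at 8 (size 8, align 8) → ends 16; mip_level at 16 (size 4, align 4) → ends 20; width at 20 (size 1, align 1) → ends 21; tail pad 3 to reach multiple of 8; total 24 bytes, alignment 8
a at 0 (size 4, align 4) → ends 4
pad 4 to align 8 for h
h at 8 (size 8, align 8) → ends 16
g at 16 (size 2, align 2) → ends 18
pad 6 to align 8 for f
f at 24 (size 24, align 8) → ends 48
b at 48 (size 8, align 8) → ends 56
d at 56 (size 8, align 8) → ends 64
c at 64 (size 8, align 8) → ends 72
e at 72 (size 2, align 2) → ends 74
tail pad 6 to reach multiple of 8
total 80 bytes, alignment 8
array of 16: 16 × 80 = 1280

1280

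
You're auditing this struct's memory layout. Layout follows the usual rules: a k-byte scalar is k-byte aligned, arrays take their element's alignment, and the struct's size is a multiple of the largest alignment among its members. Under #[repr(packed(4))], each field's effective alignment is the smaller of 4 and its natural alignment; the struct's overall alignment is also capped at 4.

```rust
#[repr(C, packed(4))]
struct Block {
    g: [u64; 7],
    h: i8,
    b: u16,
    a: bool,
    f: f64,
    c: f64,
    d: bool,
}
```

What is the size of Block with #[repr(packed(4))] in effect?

84

0..56  g  (56B, 4-aligned)
56..57  h  (1B, 1-aligned)
57..58  -- padding (1B)
58..60  b  (2B, 2-aligned)
60..61  a  (1B, 1-aligned)
61..64  -- padding (3B)
64..72  f  (8B, 4-aligned)
72..80  c  (8B, 4-aligned)
80..81  d  (1B, 1-aligned)
81..84  -- tail padding (3B)
sizeof = 84, alignof = 4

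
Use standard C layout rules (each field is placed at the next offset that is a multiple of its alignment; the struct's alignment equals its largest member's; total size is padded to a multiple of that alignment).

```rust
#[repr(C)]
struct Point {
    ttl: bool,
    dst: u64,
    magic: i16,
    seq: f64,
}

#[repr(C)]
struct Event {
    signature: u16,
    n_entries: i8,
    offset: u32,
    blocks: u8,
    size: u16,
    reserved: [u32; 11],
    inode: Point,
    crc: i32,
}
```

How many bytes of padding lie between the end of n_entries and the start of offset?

Point: @0: ttl [1B, align 1] → 1; +7 pad (align 8); @8: dst [8B, align 8] → 16; @16: magic [2B, align 2] → 18; +6 pad (align 8); @24: seq [8B, align 8] → 32; size 32, align 8
@0: signature [2B, align 2] → 2
@2: n_entries [1B, align 1] → 3
+1 pad (align 4)
@4: offset [4B, align 4] → 8

1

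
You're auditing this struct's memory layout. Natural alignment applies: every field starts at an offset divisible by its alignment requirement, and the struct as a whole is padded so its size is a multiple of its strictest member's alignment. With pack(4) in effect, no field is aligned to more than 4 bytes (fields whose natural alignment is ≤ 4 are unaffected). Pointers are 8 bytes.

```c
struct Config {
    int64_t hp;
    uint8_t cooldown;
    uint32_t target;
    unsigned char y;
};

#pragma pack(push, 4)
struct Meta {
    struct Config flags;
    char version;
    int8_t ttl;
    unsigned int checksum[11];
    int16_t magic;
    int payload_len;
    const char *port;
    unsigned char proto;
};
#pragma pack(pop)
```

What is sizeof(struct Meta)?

92 bytes

Config: hp at 0 (size 8, align 8) → ends 8; cooldown at 8 (size 1, align 1) → ends 9; pad 3 to align 4 for target; target at 12 (size 4, align 4) → ends 16; y at 16 (size 1, align 1) → ends 17; tail pad 7 to reach multiple of 8; total 24 bytes, alignment 8
flags at 0 (size 24, align 4) → ends 24
version at 24 (size 1, align 1) → ends 25
ttl at 25 (size 1, align 1) → ends 26
pad 2 to align 4 for checksum
checksum at 28 (size 44, align 4) → ends 72
magic at 72 (size 2, align 2) → ends 74
pad 2 to align 4 for payload_len
payload_len at 76 (size 4, align 4) → ends 80
port at 80 (size 8, align 4) → ends 88
proto at 88 (size 1, align 1) → ends 89
tail pad 3 to reach multiple of 4
total 92 bytes, alignment 4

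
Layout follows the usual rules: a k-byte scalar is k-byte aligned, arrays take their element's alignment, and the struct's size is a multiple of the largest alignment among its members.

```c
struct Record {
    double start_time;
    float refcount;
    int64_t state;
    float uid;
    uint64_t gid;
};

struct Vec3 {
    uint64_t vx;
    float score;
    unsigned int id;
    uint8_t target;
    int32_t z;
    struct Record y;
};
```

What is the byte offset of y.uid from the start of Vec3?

48

Record: start_time at 0 (size 8, align 8) → ends 8; refcount at 8 (size 4, align 4) → ends 12; pad 4 to align 8 for state; state at 16 (size 8, align 8) → ends 24; uid at 24 (size 4, align 4) → ends 28; pad 4 to align 8 for gid; gid at 32 (size 8, align 8) → ends 40; total 40 bytes, alignment 8
vx at 0 (size 8, align 8) → ends 8
score at 8 (size 4, align 4) → ends 12
id at 12 (size 4, align 4) → ends 16
target at 16 (size 1, align 1) → ends 17
pad 3 to align 4 for z
z at 20 (size 4, align 4) → ends 24
y at 24 (size 40, align 8) → ends 64
within Record: uid at 24
24 + 24 = 48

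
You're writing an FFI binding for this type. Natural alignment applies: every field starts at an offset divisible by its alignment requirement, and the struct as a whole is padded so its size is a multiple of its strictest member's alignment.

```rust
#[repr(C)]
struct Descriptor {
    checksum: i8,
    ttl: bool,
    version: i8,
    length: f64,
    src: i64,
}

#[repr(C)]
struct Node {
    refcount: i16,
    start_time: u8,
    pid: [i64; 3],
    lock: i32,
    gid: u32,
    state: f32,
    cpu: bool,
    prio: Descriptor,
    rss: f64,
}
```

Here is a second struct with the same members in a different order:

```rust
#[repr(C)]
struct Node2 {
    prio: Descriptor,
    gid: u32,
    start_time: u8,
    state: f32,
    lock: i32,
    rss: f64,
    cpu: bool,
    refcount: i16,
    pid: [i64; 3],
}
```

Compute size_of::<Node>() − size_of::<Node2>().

0

Descriptor: 0..1  checksum  (1B, 1-aligned); 1..2  ttl  (1B, 1-aligned); 2..3  version  (1B, 1-aligned); 3..8  -- padding (5B); 8..16  length  (8B, 8-aligned); 16..24  src  (8B, 8-aligned); sizeof = 24, alignof = 8
0..2  refcount  (2B, 2-aligned)
2..3  start_time  (1B, 1-aligned)
3..8  -- padding (5B)
8..32  pid  (24B, 8-aligned)
32..36  lock  (4B, 4-aligned)
36..40  gid  (4B, 4-aligned)
40..44  state  (4B, 4-aligned)
44..45  cpu  (1B, 1-aligned)
45..48  -- padding (3B)
48..72  prio  (24B, 8-aligned)
72..80  rss  (8B, 8-aligned)
sizeof = 80, alignof = 8
— Node2 —
0..24  prio  (24B, 8-aligned)
24..28  gid  (4B, 4-aligned)
28..29  start_time  (1B, 1-aligned)
29..32  -- padding (3B)
32..36  state  (4B, 4-aligned)
36..40  lock  (4B, 4-aligned)
40..48  rss  (8B, 8-aligned)
48..49  cpu  (1B, 1-aligned)
49..50  -- padding (1B)
50..52  refcount  (2B, 2-aligned)
52..56  -- padding (4B)
56..80  pid  (24B, 8-aligned)
sizeof = 80, alignof = 8
80 − 80 = 0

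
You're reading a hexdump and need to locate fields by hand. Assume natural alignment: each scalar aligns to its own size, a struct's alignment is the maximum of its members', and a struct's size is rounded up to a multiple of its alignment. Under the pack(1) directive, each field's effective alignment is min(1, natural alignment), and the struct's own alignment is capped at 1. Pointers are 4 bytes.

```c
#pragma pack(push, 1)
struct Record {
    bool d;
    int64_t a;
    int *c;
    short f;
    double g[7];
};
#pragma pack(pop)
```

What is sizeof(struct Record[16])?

1136

0..1  d  (1B, 1-aligned)
1..9  a  (8B, 1-aligned)
9..13  c  (4B, 1-aligned)
13..15  f  (2B, 1-aligned)
15..71  g  (56B, 1-aligned)
sizeof = 71, alignof = 1
array of 16: 16 × 71 = 1136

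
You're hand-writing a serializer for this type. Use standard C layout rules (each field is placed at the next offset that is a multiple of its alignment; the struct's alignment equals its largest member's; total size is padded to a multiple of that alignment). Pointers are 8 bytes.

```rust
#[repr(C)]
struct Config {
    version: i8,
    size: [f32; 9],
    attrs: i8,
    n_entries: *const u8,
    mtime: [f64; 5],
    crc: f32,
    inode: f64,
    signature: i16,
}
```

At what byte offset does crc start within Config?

0..1  version  (1B, 1-aligned)
1..4  -- padding (3B)
4..40  size  (36B, 4-aligned)
40..41  attrs  (1B, 1-aligned)
41..48  -- padding (7B)
48..56  n_entries  (8B, 8-aligned)
56..96  mtime  (40B, 8-aligned)
96..100  crc  (4B, 4-aligned)

96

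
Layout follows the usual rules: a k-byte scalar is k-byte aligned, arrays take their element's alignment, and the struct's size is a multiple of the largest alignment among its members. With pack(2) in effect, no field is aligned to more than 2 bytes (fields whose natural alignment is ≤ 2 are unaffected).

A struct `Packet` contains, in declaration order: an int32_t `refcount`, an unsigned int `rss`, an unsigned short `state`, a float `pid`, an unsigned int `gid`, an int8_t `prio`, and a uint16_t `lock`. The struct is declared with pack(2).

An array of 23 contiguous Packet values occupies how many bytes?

0..4  refcount  (4B, 2-aligned)
4..8  rss  (4B, 2-aligned)
8..10  state  (2B, 2-aligned)
10..14  pid  (4B, 2-aligned)
14..18  gid  (4B, 2-aligned)
18..19  prio  (1B, 1-aligned)
19..20  -- padding (1B)
20..22  lock  (2B, 2-aligned)
sizeof = 22, alignof = 2
array of 23: 23 × 22 = 506

506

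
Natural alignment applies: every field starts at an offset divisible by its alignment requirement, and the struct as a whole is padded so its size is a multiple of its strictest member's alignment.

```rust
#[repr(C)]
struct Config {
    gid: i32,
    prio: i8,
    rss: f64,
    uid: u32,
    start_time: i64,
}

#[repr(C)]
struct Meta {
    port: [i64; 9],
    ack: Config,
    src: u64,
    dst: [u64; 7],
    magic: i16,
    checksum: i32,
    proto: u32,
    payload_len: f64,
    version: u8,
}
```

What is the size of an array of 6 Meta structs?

Config: @0: gid [4B, align 4] → 4; @4: prio [1B, align 1] → 5; +3 pad (align 8); @8: rss [8B, align 8] → 16; @16: uid [4B, align 4] → 20; +4 pad (align 8); @24: start_time [8B, align 8] → 32; size 32, align 8
@0: port [72B, align 8] → 72
@72: ack [32B, align 8] → 104
@104: src [8B, align 8] → 112
@112: dst [56B, align 8] → 168
@168: magic [2B, align 2] → 170
+2 pad (align 4)
@172: checksum [4B, align 4] → 176
@176: proto [4B, align 4] → 180
+4 pad (align 8)
@184: payload_len [8B, align 8] → 192
@192: version [1B, align 1] → 193
+7 tail pad (align 8)
size 200, align 8
array of 6: 6 × 200 = 1200

1200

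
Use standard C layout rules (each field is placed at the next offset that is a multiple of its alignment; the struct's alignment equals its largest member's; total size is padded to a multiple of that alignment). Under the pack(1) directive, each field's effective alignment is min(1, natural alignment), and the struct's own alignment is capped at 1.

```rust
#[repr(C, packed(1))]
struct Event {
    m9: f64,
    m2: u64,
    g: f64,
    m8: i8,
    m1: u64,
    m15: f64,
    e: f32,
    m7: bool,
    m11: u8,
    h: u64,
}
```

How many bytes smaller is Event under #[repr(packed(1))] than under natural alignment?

9

natural layout:
  @0: m9 [8B, align 8] → 8
  @8: m2 [8B, align 8] → 16
  @16: g [8B, align 8] → 24
  @24: m8 [1B, align 1] → 25
  +7 pad (align 8)
  @32: m1 [8B, align 8] → 40
  @40: m15 [8B, align 8] → 48
  @48: e [4B, align 4] → 52
  @52: m7 [1B, align 1] → 53
  @53: m11 [1B, align 1] → 54
  +2 pad (align 8)
  @56: h [8B, align 8] → 64
  size 64, align 8
packed(1) layout:
  @0: m9 [8B, align 1] → 8
  @8: m2 [8B, align 1] → 16
  @16: g [8B, align 1] → 24
  @24: m8 [1B, align 1] → 25
  @25: m1 [8B, align 1] → 33
  @33: m15 [8B, align 1] → 41
  @41: e [4B, align 1] → 45
  @45: m7 [1B, align 1] → 46
  @46: m11 [1B, align 1] → 47
  @47: h [8B, align 1] → 55
  size 55, align 1
64 − 55 = 9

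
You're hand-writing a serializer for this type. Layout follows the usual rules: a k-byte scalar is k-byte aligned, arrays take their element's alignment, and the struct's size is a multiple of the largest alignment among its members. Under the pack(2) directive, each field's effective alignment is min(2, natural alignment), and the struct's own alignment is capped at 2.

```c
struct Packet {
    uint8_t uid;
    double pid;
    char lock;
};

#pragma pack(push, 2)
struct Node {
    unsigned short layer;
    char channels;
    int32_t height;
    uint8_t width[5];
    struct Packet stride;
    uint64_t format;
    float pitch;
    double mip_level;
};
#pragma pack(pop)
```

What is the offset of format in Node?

38

Packet: uid at 0 (size 1, align 1) → ends 1; pad 7 to align 8 for pid; pid at 8 (size 8, align 8) → ends 16; lock at 16 (size 1, align 1) → ends 17; tail pad 7 to reach multiple of 8; total 24 bytes, alignment 8
layer at 0 (size 2, align 2) → ends 2
channels at 2 (size 1, align 1) → ends 3
pad 1 to align 2 for height
height at 4 (size 4, align 2) → ends 8
width at 8 (size 5, align 1) → ends 13
pad 1 to align 2 for stride
stride at 14 (size 24, align 2) → ends 38
format at 38 (size 8, align 2) → ends 46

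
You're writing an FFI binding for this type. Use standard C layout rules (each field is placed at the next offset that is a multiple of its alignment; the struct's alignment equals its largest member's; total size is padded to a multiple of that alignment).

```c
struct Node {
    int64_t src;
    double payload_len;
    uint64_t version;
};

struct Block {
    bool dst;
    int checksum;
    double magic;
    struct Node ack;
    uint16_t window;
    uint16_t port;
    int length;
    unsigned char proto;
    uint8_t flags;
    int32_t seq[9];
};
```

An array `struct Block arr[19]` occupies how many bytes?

1672

Node: 0..8  src  (8B, 8-aligned); 8..16  payload_len  (8B, 8-aligned); 16..24  version  (8B, 8-aligned); sizeof = 24, alignof = 8
0..1  dst  (1B, 1-aligned)
1..4  -- padding (3B)
4..8  checksum  (4B, 4-aligned)
8..16  magic  (8B, 8-aligned)
16..40  ack  (24B, 8-aligned)
40..42  window  (2B, 2-aligned)
42..44  port  (2B, 2-aligned)
44..48  length  (4B, 4-aligned)
48..49  proto  (1B, 1-aligned)
49..50  flags  (1B, 1-aligned)
50..52  -- padding (2B)
52..88  seq  (36B, 4-aligned)
sizeof = 88, alignof = 8
array of 19: 19 × 88 = 1672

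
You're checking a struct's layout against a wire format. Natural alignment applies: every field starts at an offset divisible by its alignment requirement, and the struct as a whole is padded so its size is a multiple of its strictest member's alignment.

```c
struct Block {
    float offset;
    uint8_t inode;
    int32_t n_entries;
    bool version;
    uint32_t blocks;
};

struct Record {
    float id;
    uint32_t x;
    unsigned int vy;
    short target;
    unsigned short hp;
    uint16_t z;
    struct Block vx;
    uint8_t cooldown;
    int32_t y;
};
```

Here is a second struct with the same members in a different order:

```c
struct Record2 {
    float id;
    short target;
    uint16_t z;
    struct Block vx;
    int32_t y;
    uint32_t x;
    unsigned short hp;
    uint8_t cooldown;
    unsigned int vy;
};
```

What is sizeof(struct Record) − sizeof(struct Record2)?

Block: offset at 0 (size 4, align 4) → ends 4; inode at 4 (size 1, align 1) → ends 5; pad 3 to align 4 for n_entries; n_entries at 8 (size 4, align 4) → ends 12; version at 12 (size 1, align 1) → ends 13; pad 3 to align 4 for blocks; blocks at 16 (size 4, align 4) → ends 20; total 20 bytes, alignment 4
id at 0 (size 4, align 4) → ends 4
x at 4 (size 4, align 4) → ends 8
vy at 8 (size 4, align 4) → ends 12
target at 12 (size 2, align 2) → ends 14
hp at 14 (size 2, align 2) → ends 16
z at 16 (size 2, align 2) → ends 18
pad 2 to align 4 for vx
vx at 20 (size 20, align 4) → ends 40
cooldown at 40 (size 1, align 1) → ends 41
pad 3 to align 4 for y
y at 44 (size 4, align 4) → ends 48
total 48 bytes, alignment 4
— Record2 —
id at 0 (size 4, align 4) → ends 4
target at 4 (size 2, align 2) → ends 6
z at 6 (size 2, align 2) → ends 8
vx at 8 (size 20, align 4) → ends 28
y at 28 (size 4, align 4) → ends 32
x at 32 (size 4, align 4) → ends 36
hp at 36 (size 2, align 2) → ends 38
cooldown at 38 (size 1, align 1) → ends 39
pad 1 to align 4 for vy
vy at 40 (size 4, align 4) → ends 44
total 44 bytes, alignment 4
48 − 44 = 4

4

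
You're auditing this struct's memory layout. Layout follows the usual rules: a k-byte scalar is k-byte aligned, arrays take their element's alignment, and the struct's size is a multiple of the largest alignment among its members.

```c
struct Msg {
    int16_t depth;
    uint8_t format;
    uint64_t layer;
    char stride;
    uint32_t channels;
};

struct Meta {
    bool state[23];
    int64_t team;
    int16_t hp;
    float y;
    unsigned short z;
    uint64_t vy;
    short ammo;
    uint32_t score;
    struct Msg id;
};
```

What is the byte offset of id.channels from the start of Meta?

Msg: depth at 0 (size 2, align 2) → ends 2; format at 2 (size 1, align 1) → ends 3; pad 5 to align 8 for layer; layer at 8 (size 8, align 8) → ends 16; stride at 16 (size 1, align 1) → ends 17; pad 3 to align 4 for channels; channels at 20 (size 4, align 4) → ends 24; total 24 bytes, alignment 8
state at 0 (size 23, align 1) → ends 23
pad 1 to align 8 for team
team at 24 (size 8, align 8) → ends 32
hp at 32 (size 2, align 2) → ends 34
pad 2 to align 4 for y
y at 36 (size 4, align 4) → ends 40
z at 40 (size 2, align 2) → ends 42
pad 6 to align 8 for vy
vy at 48 (size 8, align 8) → ends 56
ammo at 56 (size 2, align 2) → ends 58
pad 2 to align 4 for score
score at 60 (size 4, align 4) → ends 64
id at 64 (size 24, align 8) → ends 88
within Msg: channels at 20
64 + 20 = 84

84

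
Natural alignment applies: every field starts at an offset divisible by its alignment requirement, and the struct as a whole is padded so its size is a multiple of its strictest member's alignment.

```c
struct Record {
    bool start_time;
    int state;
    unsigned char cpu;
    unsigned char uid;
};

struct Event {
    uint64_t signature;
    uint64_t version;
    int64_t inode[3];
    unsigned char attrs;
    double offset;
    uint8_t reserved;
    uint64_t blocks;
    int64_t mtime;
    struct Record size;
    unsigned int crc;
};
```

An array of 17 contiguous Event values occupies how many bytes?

Record: @0: start_time [1B, align 1] → 1; +3 pad (align 4); @4: state [4B, align 4] → 8; @8: cpu [1B, align 1] → 9; @9: uid [1B, align 1] → 10; +2 tail pad (align 4); size 12, align 4
@0: signature [8B, align 8] → 8
@8: version [8B, align 8] → 16
@16: inode [24B, align 8] → 40
@40: attrs [1B, align 1] → 41
+7 pad (align 8)
@48: offset [8B, align 8] → 56
@56: reserved [1B, align 1] → 57
+7 pad (align 8)
@64: blocks [8B, align 8] → 72
@72: mtime [8B, align 8] → 80
@80: size [12B, align 4] → 92
@92: crc [4B, align 4] → 96
size 96, align 8
array of 17: 17 × 96 = 1632

1632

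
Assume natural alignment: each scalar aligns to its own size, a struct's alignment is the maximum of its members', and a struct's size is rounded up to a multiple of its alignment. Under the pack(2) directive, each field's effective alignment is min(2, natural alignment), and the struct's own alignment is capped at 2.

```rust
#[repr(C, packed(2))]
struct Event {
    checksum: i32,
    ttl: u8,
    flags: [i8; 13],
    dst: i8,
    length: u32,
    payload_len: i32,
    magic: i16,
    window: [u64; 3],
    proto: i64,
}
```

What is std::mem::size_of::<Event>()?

0..4  checksum  (4B, 2-aligned)
4..5  ttl  (1B, 1-aligned)
5..18  flags  (13B, 1-aligned)
18..19  dst  (1B, 1-aligned)
19..20  -- padding (1B)
20..24  length  (4B, 2-aligned)
24..28  payload_len  (4B, 2-aligned)
28..30  magic  (2B, 2-aligned)
30..54  window  (24B, 2-aligned)
54..62  proto  (8B, 2-aligned)
sizeof = 62, alignof = 2

62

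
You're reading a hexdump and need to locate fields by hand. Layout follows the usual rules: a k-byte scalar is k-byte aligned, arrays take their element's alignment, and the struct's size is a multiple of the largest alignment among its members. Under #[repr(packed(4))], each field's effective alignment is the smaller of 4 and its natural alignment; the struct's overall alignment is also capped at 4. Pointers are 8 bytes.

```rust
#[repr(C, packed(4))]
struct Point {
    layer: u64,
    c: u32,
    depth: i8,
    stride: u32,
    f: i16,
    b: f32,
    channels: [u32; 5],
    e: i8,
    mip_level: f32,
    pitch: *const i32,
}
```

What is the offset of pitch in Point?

@0: layer [8B, align 4] → 8
@8: c [4B, align 4] → 12
@12: depth [1B, align 1] → 13
+3 pad (align 4)
@16: stride [4B, align 4] → 20
@20: f [2B, align 2] → 22
+2 pad (align 4)
@24: b [4B, align 4] → 28
@28: channels [20B, align 4] → 48
@48: e [1B, align 1] → 49
+3 pad (align 4)
@52: mip_level [4B, align 4] → 56
@56: pitch [8B, align 4] → 64

56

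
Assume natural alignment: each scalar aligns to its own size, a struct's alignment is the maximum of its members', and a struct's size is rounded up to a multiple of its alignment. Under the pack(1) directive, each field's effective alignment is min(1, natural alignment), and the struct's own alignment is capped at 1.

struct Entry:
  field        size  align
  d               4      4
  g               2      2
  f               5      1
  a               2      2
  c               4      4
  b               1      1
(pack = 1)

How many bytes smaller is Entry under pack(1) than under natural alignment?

natural layout:
  d at 0 (size 4, align 4) → ends 4
  g at 4 (size 2, align 2) → ends 6
  f at 6 (size 5, align 1) → ends 11
  pad 1 to align 2 for a
  a at 12 (size 2, align 2) → ends 14
  pad 2 to align 4 for c
  c at 16 (size 4, align 4) → ends 20
  b at 20 (size 1, align 1) → ends 21
  tail pad 3 to reach multiple of 4
  total 24 bytes, alignment 4
packed(1) layout:
  d at 0 (size 4, align 1) → ends 4
  g at 4 (size 2, align 1) → ends 6
  f at 6 (size 5, align 1) → ends 11
  a at 11 (size 2, align 1) → ends 13
  c at 13 (size 4, align 1) → ends 17
  b at 17 (size 1, align 1) → ends 18
  total 18 bytes, alignment 1
24 − 18 = 6

6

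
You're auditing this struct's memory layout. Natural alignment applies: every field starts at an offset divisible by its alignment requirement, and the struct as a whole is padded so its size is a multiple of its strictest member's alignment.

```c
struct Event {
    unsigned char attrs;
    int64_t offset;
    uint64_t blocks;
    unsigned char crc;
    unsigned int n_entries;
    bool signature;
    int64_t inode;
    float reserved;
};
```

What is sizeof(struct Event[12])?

672

0..1  attrs  (1B, 1-aligned)
1..8  -- padding (7B)
8..16  offset  (8B, 8-aligned)
16..24  blocks  (8B, 8-aligned)
24..25  crc  (1B, 1-aligned)
25..28  -- padding (3B)
28..32  n_entries  (4B, 4-aligned)
32..33  signature  (1B, 1-aligned)
33..40  -- padding (7B)
40..48  inode  (8B, 8-aligned)
48..52  reserved  (4B, 4-aligned)
52..56  -- tail padding (4B)
sizeof = 56, alignof = 8
array of 12: 12 × 56 = 672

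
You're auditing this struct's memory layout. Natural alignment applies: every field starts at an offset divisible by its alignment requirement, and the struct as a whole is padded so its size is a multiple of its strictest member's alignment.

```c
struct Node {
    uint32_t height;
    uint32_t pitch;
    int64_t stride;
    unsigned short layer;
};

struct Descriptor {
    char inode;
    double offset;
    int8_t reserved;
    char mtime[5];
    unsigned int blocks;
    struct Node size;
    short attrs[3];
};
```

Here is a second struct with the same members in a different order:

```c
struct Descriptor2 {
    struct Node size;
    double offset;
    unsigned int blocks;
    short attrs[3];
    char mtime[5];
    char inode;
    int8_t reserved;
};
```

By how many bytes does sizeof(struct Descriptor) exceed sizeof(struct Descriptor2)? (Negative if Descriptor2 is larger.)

Node: @0: height [4B, align 4] → 4; @4: pitch [4B, align 4] → 8; @8: stride [8B, align 8] → 16; @16: layer [2B, align 2] → 18; +6 tail pad (align 8); size 24, align 8
@0: inode [1B, align 1] → 1
+7 pad (align 8)
@8: offset [8B, align 8] → 16
@16: reserved [1B, align 1] → 17
@17: mtime [5B, align 1] → 22
+2 pad (align 4)
@24: blocks [4B, align 4] → 28
+4 pad (align 8)
@32: size [24B, align 8] → 56
@56: attrs [6B, align 2] → 62
+2 tail pad (align 8)
size 64, align 8
— Descriptor2 —
@0: size [24B, align 8] → 24
@24: offset [8B, align 8] → 32
@32: blocks [4B, align 4] → 36
@36: attrs [6B, align 2] → 42
@42: mtime [5B, align 1] → 47
@47: inode [1B, align 1] → 48
@48: reserved [1B, align 1] → 49
+7 tail pad (align 8)
size 56, align 8
64 − 56 = 8

8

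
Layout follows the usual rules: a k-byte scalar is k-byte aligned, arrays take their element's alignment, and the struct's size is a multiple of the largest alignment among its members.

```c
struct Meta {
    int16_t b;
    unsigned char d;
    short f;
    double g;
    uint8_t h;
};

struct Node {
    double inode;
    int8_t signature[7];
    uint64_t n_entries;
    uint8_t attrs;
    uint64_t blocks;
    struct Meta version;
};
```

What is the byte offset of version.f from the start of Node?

44

Meta: 0..2  b  (2B, 2-aligned); 2..3  d  (1B, 1-aligned); 3..4  -- padding (1B); 4..6  f  (2B, 2-aligned); 6..8  -- padding (2B); 8..16  g  (8B, 8-aligned); 16..17  h  (1B, 1-aligned); 17..24  -- tail padding (7B); sizeof = 24, alignof = 8
0..8  inode  (8B, 8-aligned)
8..15  signature  (7B, 1-aligned)
15..16  -- padding (1B)
16..24  n_entries  (8B, 8-aligned)
24..25  attrs  (1B, 1-aligned)
25..32  -- padding (7B)
32..40  blocks  (8B, 8-aligned)
40..64  version  (24B, 8-aligned)
within Meta: f at 4
40 + 4 = 44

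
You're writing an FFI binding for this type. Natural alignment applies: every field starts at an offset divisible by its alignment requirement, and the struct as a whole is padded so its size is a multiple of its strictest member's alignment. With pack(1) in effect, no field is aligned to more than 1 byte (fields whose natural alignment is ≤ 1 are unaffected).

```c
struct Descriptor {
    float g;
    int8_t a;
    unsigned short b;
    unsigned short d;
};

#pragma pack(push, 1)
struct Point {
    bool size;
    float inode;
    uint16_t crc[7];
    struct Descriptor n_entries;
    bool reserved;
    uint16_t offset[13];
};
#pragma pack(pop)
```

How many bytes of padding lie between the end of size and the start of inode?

Descriptor: 0..4  g  (4B, 4-aligned); 4..5  a  (1B, 1-aligned); 5..6  -- padding (1B); 6..8  b  (2B, 2-aligned); 8..10  d  (2B, 2-aligned); 10..12  -- tail padding (2B); sizeof = 12, alignof = 4
0..1  size  (1B, 1-aligned)
1..5  inode  (4B, 1-aligned)

0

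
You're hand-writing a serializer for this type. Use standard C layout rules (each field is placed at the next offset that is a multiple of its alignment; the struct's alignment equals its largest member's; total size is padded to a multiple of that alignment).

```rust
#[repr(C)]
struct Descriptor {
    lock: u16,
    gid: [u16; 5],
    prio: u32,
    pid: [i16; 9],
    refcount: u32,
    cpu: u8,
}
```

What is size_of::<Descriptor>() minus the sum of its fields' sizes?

0..2  lock  (2B, 2-aligned)
2..12  gid  (10B, 2-aligned)
12..16  prio  (4B, 4-aligned)
16..34  pid  (18B, 2-aligned)
34..36  -- padding (2B)
36..40  refcount  (4B, 4-aligned)
40..41  cpu  (1B, 1-aligned)
41..44  -- tail padding (3B)
sizeof = 44, alignof = 4
data bytes 39, size 44 → padding 5

5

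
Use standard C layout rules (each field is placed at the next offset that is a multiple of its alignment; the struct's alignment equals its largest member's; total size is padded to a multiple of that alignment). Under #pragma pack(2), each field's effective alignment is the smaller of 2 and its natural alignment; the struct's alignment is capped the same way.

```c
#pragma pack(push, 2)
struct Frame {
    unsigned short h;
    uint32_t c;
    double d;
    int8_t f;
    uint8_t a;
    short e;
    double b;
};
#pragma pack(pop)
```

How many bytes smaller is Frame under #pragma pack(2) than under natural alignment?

natural layout:
  @0: h [2B, align 2] → 2
  +2 pad (align 4)
  @4: c [4B, align 4] → 8
  @8: d [8B, align 8] → 16
  @16: f [1B, align 1] → 17
  @17: a [1B, align 1] → 18
  @18: e [2B, align 2] → 20
  +4 pad (align 8)
  @24: b [8B, align 8] → 32
  size 32, align 8
packed(2) layout:
  @0: h [2B, align 2] → 2
  @2: c [4B, align 2] → 6
  @6: d [8B, align 2] → 14
  @14: f [1B, align 1] → 15
  @15: a [1B, align 1] → 16
  @16: e [2B, align 2] → 18
  @18: b [8B, align 2] → 26
  size 26, align 2
32 − 26 = 6

6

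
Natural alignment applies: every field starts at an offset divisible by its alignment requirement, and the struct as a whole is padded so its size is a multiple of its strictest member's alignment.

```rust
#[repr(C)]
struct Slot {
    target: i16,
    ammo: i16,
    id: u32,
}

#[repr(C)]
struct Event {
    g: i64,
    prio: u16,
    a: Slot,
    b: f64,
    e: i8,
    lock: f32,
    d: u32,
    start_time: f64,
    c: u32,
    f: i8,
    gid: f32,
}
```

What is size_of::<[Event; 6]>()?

Slot: target at 0 (size 2, align 2) → ends 2; ammo at 2 (size 2, align 2) → ends 4; id at 4 (size 4, align 4) → ends 8; total 8 bytes, alignment 4
g at 0 (size 8, align 8) → ends 8
prio at 8 (size 2, align 2) → ends 10
pad 2 to align 4 for a
a at 12 (size 8, align 4) → ends 20
pad 4 to align 8 for b
b at 24 (size 8, align 8) → ends 32
e at 32 (size 1, align 1) → ends 33
pad 3 to align 4 for lock
lock at 36 (size 4, align 4) → ends 40
d at 40 (size 4, align 4) → ends 44
pad 4 to align 8 for start_time
start_time at 48 (size 8, align 8) → ends 56
c at 56 (size 4, align 4) → ends 60
f at 60 (size 1, align 1) → ends 61
pad 3 to align 4 for gid
gid at 64 (size 4, align 4) → ends 68
tail pad 4 to reach multiple of 8
total 72 bytes, alignment 8
array of 6: 6 × 72 = 432

432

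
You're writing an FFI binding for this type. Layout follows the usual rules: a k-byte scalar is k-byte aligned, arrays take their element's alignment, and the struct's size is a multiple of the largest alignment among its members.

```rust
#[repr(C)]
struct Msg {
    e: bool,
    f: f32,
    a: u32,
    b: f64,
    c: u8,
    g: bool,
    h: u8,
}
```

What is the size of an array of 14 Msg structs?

0..1  e  (1B, 1-aligned)
1..4  -- padding (3B)
4..8  f  (4B, 4-aligned)
8..12  a  (4B, 4-aligned)
12..16  -- padding (4B)
16..24  b  (8B, 8-aligned)
24..25  c  (1B, 1-aligned)
25..26  g  (1B, 1-aligned)
26..27  h  (1B, 1-aligned)
27..32  -- tail padding (5B)
sizeof = 32, alignof = 8
array of 14: 14 × 32 = 448

448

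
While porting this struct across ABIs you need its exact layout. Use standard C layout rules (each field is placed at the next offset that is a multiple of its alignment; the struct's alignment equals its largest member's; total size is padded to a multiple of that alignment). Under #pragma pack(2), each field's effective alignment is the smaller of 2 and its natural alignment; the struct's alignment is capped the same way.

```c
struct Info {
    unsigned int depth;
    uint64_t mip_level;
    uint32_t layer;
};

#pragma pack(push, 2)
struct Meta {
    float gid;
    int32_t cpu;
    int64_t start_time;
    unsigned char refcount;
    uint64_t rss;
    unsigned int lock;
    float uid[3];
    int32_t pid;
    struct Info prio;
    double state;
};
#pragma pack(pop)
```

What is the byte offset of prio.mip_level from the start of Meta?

Info: depth at 0 (size 4, align 4) → ends 4; pad 4 to align 8 for mip_level; mip_level at 8 (size 8, align 8) → ends 16; layer at 16 (size 4, align 4) → ends 20; tail pad 4 to reach multiple of 8; total 24 bytes, alignment 8
gid at 0 (size 4, align 2) → ends 4
cpu at 4 (size 4, align 2) → ends 8
start_time at 8 (size 8, align 2) → ends 16
refcount at 16 (size 1, align 1) → ends 17
pad 1 to align 2 for rss
rss at 18 (size 8, align 2) → ends 26
lock at 26 (size 4, align 2) → ends 30
uid at 30 (size 12, align 2) → ends 42
pid at 42 (size 4, align 2) → ends 46
prio at 46 (size 24, align 2) → ends 70
within Info: mip_level at 8
46 + 8 = 54

54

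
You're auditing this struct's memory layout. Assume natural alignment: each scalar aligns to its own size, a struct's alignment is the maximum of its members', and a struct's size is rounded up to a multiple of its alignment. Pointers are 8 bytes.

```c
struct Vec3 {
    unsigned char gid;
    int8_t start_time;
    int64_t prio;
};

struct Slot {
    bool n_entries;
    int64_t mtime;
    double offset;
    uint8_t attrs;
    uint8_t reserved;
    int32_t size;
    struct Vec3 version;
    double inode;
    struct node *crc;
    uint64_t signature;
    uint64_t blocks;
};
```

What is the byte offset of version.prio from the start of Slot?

40

Vec3: 0..1  gid  (1B, 1-aligned); 1..2  start_time  (1B, 1-aligned); 2..8  -- padding (6B); 8..16  prio  (8B, 8-aligned); sizeof = 16, alignof = 8
0..1  n_entries  (1B, 1-aligned)
1..8  -- padding (7B)
8..16  mtime  (8B, 8-aligned)
16..24  offset  (8B, 8-aligned)
24..25  attrs  (1B, 1-aligned)
25..26  reserved  (1B, 1-aligned)
26..28  -- padding (2B)
28..32  size  (4B, 4-aligned)
32..48  version  (16B, 8-aligned)
within Vec3: prio at 8
32 + 8 = 40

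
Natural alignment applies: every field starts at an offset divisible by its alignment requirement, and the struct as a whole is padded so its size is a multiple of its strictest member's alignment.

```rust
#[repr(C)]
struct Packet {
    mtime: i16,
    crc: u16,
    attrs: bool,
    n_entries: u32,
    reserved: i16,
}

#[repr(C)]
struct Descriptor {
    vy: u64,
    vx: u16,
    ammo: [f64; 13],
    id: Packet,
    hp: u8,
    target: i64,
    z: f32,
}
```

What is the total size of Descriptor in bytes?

Packet: 0..2  mtime  (2B, 2-aligned); 2..4  crc  (2B, 2-aligned); 4..5  attrs  (1B, 1-aligned); 5..8  -- padding (3B); 8..12  n_entries  (4B, 4-aligned); 12..14  reserved  (2B, 2-aligned); 14..16  -- tail padding (2B); sizeof = 16, alignof = 4
0..8  vy  (8B, 8-aligned)
8..10  vx  (2B, 2-aligned)
10..16  -- padding (6B)
16..120  ammo  (104B, 8-aligned)
120..136  id  (16B, 4-aligned)
136..137  hp  (1B, 1-aligned)
137..144  -- padding (7B)
144..152  target  (8B, 8-aligned)
152..156  z  (4B, 4-aligned)
156..160  -- tail padding (4B)
sizeof = 160, alignof = 8

160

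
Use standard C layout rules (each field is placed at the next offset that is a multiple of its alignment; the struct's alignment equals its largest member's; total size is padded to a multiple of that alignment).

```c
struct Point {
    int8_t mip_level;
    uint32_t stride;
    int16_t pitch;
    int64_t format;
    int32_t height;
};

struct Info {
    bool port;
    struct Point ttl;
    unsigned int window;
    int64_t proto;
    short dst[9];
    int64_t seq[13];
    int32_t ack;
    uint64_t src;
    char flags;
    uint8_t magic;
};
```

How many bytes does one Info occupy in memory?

Point: 0..1  mip_level  (1B, 1-aligned); 1..4  -- padding (3B); 4..8  stride  (4B, 4-aligned); 8..10  pitch  (2B, 2-aligned); 10..16  -- padding (6B); 16..24  format  (8B, 8-aligned); 24..28  height  (4B, 4-aligned); 28..32  -- tail padding (4B); sizeof = 32, alignof = 8
0..1  port  (1B, 1-aligned)
1..8  -- padding (7B)
8..40  ttl  (32B, 8-aligned)
40..44  window  (4B, 4-aligned)
44..48  -- padding (4B)
48..56  proto  (8B, 8-aligned)
56..74  dst  (18B, 2-aligned)
74..80  -- padding (6B)
80..184  seq  (104B, 8-aligned)
184..188  ack  (4B, 4-aligned)
188..192  -- padding (4B)
192..200  src  (8B, 8-aligned)
200..201  flags  (1B, 1-aligned)
201..202  magic  (1B, 1-aligned)
202..208  -- tail padding (6B)
sizeof = 208, alignof = 8

208 bytes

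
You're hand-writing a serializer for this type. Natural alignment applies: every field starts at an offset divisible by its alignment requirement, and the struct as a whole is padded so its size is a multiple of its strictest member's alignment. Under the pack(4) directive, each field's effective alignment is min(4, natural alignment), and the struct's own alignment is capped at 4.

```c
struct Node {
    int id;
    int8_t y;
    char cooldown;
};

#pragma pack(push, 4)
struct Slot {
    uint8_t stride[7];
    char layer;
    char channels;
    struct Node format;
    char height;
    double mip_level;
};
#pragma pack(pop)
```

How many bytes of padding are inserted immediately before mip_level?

3

Node: @0: id [4B, align 4] → 4; @4: y [1B, align 1] → 5; @5: cooldown [1B, align 1] → 6; +2 tail pad (align 4); size 8, align 4
@0: stride [7B, align 1] → 7
@7: layer [1B, align 1] → 8
@8: channels [1B, align 1] → 9
+3 pad (align 4)
@12: format [8B, align 4] → 20
@20: height [1B, align 1] → 21
+3 pad (align 4)
@24: mip_level [8B, align 4] → 32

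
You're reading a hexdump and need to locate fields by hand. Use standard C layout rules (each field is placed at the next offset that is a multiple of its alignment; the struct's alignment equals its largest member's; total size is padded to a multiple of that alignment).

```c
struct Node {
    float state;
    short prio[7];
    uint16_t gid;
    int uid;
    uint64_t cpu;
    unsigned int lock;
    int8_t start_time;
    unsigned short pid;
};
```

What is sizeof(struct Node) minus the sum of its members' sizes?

1

@0: state [4B, align 4] → 4
@4: prio [14B, align 2] → 18
@18: gid [2B, align 2] → 20
@20: uid [4B, align 4] → 24
@24: cpu [8B, align 8] → 32
@32: lock [4B, align 4] → 36
@36: start_time [1B, align 1] → 37
+1 pad (align 2)
@38: pid [2B, align 2] → 40
size 40, align 8
data bytes 39, size 40 → padding 1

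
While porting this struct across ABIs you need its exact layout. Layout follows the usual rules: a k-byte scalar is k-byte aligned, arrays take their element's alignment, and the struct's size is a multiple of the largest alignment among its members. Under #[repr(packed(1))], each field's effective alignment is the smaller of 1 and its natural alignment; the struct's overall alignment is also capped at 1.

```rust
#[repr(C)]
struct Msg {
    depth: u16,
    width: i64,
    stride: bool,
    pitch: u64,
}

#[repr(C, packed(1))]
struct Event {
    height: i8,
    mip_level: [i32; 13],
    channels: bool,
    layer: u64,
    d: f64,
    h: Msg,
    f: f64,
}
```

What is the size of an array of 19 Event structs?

Msg: 0..2  depth  (2B, 2-aligned); 2..8  -- padding (6B); 8..16  width  (8B, 8-aligned); 16..17  stride  (1B, 1-aligned); 17..24  -- padding (7B); 24..32  pitch  (8B, 8-aligned); sizeof = 32, alignof = 8
0..1  height  (1B, 1-aligned)
1..53  mip_level  (52B, 1-aligned)
53..54  channels  (1B, 1-aligned)
54..62  layer  (8B, 1-aligned)
62..70  d  (8B, 1-aligned)
70..102  h  (32B, 1-aligned)
102..110  f  (8B, 1-aligned)
sizeof = 110, alignof = 1
array of 19: 19 × 110 = 2090

2090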